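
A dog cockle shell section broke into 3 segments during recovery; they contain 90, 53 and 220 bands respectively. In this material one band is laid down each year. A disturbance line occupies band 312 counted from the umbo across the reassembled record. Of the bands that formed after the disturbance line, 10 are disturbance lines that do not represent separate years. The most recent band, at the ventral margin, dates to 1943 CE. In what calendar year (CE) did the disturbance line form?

1902 CE

Total bands = 90 + 53 + 220 = 363.
Between band 312 and the ventral margin there are 363 − 312 = 51 bands.
51 − 10 false = 41 true bands after the disturbance line.
The band at the ventral margin is 1943 CE, so the disturbance line dates to 1943 − 41 = 1902 CE.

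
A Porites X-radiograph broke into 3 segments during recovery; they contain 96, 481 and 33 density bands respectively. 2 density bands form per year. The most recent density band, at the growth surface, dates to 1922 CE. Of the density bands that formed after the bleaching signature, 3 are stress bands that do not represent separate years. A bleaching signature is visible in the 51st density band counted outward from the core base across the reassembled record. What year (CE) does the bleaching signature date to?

1644 CE

Total density bands = 96 + 481 + 33 = 610.
610 − 51 = 559 density bands lie beyond the bleaching signature toward the growth surface.
Removing the 3 false density bands leaves 559 − 3 = 556 true density bands beyond the bleaching signature.
556 density bands at 2 per year is 556 / 2 = 278 years.
Counting back 278 years from 1922 CE places the bleaching signature in 1922 − 278 = 1644 CE.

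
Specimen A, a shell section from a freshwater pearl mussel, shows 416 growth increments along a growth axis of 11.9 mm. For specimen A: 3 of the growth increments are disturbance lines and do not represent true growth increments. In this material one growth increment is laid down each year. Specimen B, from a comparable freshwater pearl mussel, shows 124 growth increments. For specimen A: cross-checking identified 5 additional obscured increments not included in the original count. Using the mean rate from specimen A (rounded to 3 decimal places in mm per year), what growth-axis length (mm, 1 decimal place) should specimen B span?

Specimen A: true growth increment count = 416 − 3 + 5 = 418.
A: Extension rate ≈ 11.9 / 418 = 0.028 mm/year.
B's length ≈ 0.028 × 124 = 3.5 mm.

3.5 mm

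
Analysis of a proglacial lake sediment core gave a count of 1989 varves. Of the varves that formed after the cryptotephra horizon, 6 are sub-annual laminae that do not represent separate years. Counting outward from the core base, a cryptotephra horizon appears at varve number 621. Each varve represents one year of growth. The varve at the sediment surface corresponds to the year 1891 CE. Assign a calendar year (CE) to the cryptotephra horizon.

529 CE

The cryptotephra horizon sits at varve 621 from the core base, so 1989 − 621 = 1368 varves formed after it.
Removing the 6 false varves leaves 1368 − 6 = 1362 true varves beyond the cryptotephra horizon.
1891 − 1362 = 529 CE.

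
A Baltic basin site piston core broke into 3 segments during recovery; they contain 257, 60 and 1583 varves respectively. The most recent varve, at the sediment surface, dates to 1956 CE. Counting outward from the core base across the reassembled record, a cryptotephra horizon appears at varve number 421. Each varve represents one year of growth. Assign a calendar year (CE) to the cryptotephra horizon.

Total varves = 257 + 60 + 1583 = 1900.
The cryptotephra horizon sits at varve 421 from the core base, so 1900 − 421 = 1479 varves formed after it.
The varve at the sediment surface is 1956 CE, so the cryptotephra horizon dates to 1956 − 1479 = 477 CE.

477 CE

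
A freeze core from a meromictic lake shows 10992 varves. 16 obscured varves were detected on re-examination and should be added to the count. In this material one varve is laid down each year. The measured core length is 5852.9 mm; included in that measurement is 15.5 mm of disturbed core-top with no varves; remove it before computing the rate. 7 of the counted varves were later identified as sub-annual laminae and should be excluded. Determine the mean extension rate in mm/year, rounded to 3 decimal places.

Correcting the raw count gives 10992 − 7 + 16 = 11001 true varves.
Net length = 5852.9 − 15.5 = 5837.4 mm.
Mean rate = 5837.4 mm / 11001 years ≈ 0.531 mm/year.

0.531 mm/year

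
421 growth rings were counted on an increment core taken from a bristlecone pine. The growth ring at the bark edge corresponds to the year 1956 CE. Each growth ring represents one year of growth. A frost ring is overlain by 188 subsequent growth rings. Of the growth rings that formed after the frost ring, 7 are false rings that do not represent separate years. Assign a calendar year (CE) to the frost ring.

1775 CE

188 growth rings post-date the frost ring.
188 − 7 false = 181 true growth rings after the frost ring.
The growth ring at the bark edge is 1956 CE, so the frost ring dates to 1956 − 181 = 1775 CE.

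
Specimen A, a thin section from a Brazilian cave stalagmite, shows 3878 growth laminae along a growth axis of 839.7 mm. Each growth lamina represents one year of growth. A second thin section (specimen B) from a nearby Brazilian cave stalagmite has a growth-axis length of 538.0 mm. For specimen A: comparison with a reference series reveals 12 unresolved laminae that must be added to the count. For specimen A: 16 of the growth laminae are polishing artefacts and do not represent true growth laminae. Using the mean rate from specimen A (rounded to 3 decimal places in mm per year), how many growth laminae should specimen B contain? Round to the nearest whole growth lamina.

2479 growth laminae

Specimen A: after corrections the count is 3878 − 16 + 12 = 3874 growth laminae.
A: Extension rate ≈ 839.7 / 3874 = 0.217 mm per year.
B spans 538.0 / 0.217 = 2479.26 years ≈ 2479 growth laminae.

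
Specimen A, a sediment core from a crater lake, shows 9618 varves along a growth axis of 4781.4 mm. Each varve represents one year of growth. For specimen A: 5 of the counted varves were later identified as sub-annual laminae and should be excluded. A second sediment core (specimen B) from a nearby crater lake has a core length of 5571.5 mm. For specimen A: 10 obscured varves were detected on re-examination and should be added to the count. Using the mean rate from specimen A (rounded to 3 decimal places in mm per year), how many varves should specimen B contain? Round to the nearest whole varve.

11210 varves

Specimen A: true varve count = 9618 − 5 + 10 = 9623.
A: 4781.4 mm over 9623 years gives 4781.4 / 9623 ≈ 0.497 mm per year.
Specimen B: 5571.5 mm / 0.497 mm per year = 11210.26 years ≈ 11210 varves.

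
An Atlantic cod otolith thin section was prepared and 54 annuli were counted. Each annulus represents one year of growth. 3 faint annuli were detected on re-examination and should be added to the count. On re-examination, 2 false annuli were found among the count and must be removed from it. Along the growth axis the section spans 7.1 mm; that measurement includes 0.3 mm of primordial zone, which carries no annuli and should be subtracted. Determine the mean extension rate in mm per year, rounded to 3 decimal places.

Adjusted count: 54 − 2 + 3 = 55 annuli.
Net length = 7.1 − 0.3 = 6.8 mm.
Mean rate = 6.8 mm / 55 years ≈ 0.124 mm per year.

0.124 mm per year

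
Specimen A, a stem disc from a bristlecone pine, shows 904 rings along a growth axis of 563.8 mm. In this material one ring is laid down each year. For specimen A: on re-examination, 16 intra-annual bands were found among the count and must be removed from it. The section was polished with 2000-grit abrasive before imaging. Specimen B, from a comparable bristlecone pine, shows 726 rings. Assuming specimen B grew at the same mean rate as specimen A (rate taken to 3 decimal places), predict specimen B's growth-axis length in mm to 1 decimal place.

461.0 mm

Specimen A: true ring count = 904 − 16 = 888.
A: Mean rate = 563.8 mm / 888 years ≈ 0.635 mm per year.
For B, 0.635 mm/year × 726 years = 461.0 mm.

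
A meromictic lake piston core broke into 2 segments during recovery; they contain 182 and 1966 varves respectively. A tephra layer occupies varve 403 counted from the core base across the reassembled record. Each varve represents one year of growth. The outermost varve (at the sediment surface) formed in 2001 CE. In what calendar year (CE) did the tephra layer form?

256 CE

Total varves = 182 + 1966 = 2148.
2148 − 403 = 1745 varves lie beyond the tephra layer toward the sediment surface.
Counting back 1745 years from 2001 CE places the tephra layer in 2001 − 1745 = 256 CE.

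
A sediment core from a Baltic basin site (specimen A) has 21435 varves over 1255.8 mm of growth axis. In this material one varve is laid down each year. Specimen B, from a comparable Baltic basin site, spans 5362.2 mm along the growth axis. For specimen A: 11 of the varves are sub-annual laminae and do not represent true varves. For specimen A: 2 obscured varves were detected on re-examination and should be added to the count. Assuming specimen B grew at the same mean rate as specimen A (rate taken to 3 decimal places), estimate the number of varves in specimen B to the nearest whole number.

Specimen A: correcting the raw count gives 21435 − 11 + 2 = 21426 true varves.
A: Extension rate ≈ 1255.8 / 21426 = 0.059 mm/yr.
Specimen B: 5362.2 mm / 0.059 mm per year = 90884.75 years ≈ 90885 varves.

90885 varves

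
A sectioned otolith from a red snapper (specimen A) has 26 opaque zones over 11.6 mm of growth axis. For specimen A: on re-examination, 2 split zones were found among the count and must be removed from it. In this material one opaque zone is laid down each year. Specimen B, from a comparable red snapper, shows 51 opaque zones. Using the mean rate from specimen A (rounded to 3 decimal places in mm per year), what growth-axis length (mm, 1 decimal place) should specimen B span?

24.6 mm

Specimen A: true opaque zone count = 26 − 2 = 24.
A: Extension rate ≈ 11.6 / 24 = 0.483 mm/yr.
For B, 0.483 mm/year × 51 years = 24.6 mm.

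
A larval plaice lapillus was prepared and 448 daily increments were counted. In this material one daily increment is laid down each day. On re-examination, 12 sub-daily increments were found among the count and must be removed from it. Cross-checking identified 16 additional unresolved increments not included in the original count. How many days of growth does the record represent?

452 days

Adjusted count: 448 − 12 + 16 = 452 daily increments.
At one daily increment per day, that is 452 days.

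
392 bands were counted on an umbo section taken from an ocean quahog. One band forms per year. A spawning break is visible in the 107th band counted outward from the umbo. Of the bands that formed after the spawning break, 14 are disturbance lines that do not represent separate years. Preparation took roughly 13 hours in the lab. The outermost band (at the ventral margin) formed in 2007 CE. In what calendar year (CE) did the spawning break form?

392 − 107 = 285 bands lie beyond the spawning break toward the ventral margin.
Excluding 14 false bands: 285 − 14 = 271.
Counting back 271 years from 2007 CE places the spawning break in 2007 − 271 = 1736 CE.

1736 CE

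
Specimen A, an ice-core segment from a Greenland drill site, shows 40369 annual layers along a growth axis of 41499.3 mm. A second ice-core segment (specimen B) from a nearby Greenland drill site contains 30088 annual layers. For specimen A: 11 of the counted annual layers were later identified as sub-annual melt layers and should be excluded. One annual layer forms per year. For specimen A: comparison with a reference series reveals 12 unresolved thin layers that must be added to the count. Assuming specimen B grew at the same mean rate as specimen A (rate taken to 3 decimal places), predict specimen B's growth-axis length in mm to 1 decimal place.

30930.5 mm

Specimen A: after corrections the count is 40369 − 11 + 12 = 40370 annual layers.
A: Mean rate = 41499.3 mm / 40370 years ≈ 1.028 mm per year.
B's length ≈ 1.028 × 30088 = 30930.5 mm.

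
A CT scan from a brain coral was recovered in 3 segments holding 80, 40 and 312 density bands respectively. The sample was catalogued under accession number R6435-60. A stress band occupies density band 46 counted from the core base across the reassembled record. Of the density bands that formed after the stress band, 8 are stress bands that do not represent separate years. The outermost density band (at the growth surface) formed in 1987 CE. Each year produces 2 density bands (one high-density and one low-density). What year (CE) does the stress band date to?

1798 CE

Total density bands = 80 + 40 + 312 = 432.
Between density band 46 and the growth surface there are 432 − 46 = 386 density bands.
Excluding 8 false density bands: 386 − 8 = 378.
378 density bands at 2 per year is 378 / 2 = 189 years.
1987 − 189 = 1798 CE.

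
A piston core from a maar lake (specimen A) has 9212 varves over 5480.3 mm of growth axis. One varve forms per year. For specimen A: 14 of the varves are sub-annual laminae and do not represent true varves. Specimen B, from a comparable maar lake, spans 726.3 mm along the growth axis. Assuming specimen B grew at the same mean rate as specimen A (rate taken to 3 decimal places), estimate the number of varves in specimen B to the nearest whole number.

Specimen A: true varve count = 9212 − 14 = 9198.
A: Mean rate = 5480.3 mm / 9198 years ≈ 0.596 mm/year.
B spans 726.3 / 0.596 = 1218.62 years ≈ 1219 varves.

1219 varves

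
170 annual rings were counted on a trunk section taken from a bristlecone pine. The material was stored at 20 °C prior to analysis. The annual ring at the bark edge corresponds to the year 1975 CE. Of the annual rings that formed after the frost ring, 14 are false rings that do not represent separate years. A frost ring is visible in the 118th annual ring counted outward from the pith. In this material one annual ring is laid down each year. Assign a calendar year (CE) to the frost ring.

The frost ring sits at annual ring 118 from the pith, so 170 − 118 = 52 annual rings formed after it.
Excluding 14 false annual rings: 52 − 14 = 38.
The annual ring at the bark edge is 1975 CE, so the frost ring dates to 1975 − 38 = 1937 CE.

1937 CE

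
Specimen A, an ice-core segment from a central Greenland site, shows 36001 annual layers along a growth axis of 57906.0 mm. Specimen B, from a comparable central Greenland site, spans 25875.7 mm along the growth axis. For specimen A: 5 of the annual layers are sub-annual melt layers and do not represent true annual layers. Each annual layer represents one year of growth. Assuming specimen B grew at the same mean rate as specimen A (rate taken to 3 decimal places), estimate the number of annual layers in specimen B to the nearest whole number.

Specimen A: after corrections the count is 36001 − 5 = 35996 annual layers.
A: Mean rate = 57906.0 mm / 35996 years ≈ 1.609 mm/year.
For B, 25875.7 / 1.609 = 16081.85 years ≈ 16082 annual layers.

16082 annual layers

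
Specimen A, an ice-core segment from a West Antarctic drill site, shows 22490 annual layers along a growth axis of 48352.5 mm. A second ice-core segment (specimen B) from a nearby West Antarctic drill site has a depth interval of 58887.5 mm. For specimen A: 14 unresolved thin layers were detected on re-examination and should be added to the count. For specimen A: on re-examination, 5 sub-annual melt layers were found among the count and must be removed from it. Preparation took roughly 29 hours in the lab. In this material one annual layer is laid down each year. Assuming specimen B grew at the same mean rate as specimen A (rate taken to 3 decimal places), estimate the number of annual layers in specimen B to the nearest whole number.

Specimen A: true annual layer count = 22490 − 5 + 14 = 22499.
A: Extension rate ≈ 48352.5 / 22499 = 2.149 mm per year.
Specimen B: 58887.5 mm / 2.149 mm per year = 27402.28 years ≈ 27402 annual layers.

27402 annual layers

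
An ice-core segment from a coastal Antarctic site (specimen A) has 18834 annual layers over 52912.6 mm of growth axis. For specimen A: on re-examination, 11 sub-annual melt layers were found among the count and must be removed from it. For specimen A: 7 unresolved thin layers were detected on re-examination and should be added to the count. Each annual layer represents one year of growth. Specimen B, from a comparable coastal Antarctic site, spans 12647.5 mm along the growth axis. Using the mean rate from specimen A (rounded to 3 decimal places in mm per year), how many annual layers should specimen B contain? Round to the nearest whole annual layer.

Specimen A: true annual layer count = 18834 − 11 + 7 = 18830.
A: 52912.6 mm over 18830 years gives 52912.6 / 18830 ≈ 2.810 mm per year.
B spans 12647.5 / 2.810 = 4500.89 years ≈ 4501 annual layers.

4501 annual layers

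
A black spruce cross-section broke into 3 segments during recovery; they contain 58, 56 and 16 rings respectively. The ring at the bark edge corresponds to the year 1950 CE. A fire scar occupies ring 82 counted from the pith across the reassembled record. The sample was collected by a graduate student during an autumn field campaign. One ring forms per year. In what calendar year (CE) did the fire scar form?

Total rings = 58 + 56 + 16 = 130.
130 − 82 = 48 rings lie beyond the fire scar toward the bark edge.
The ring at the bark edge is 1950 CE, so the fire scar dates to 1950 − 48 = 1902 CE.

1902 CE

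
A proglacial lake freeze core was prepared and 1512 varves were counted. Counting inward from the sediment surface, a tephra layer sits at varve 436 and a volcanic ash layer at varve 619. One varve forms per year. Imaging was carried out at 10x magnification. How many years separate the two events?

Separation: 619 − 436 = 183 varves.
One varve per year makes the interval 183 years.

183 years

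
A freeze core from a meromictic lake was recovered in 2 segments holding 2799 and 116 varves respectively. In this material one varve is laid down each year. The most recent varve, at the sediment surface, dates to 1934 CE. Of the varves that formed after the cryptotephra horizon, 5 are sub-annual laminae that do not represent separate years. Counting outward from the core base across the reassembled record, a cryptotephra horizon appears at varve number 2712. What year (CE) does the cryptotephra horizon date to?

Total varves = 2799 + 116 = 2915.
The cryptotephra horizon sits at varve 2712 from the core base, so 2915 − 2712 = 203 varves formed after it.
Removing the 5 false varves leaves 203 − 5 = 198 true varves beyond the cryptotephra horizon.
The varve at the sediment surface is 1934 CE, so the cryptotephra horizon dates to 1934 − 198 = 1736 CE.

1736 CE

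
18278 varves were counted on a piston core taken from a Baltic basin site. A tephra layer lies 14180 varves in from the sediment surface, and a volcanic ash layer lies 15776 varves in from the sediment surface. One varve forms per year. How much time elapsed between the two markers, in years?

The two markers are separated by 15776 − 14180 = 1596 varves.
One varve per year makes the interval 1596 years.

1596 yr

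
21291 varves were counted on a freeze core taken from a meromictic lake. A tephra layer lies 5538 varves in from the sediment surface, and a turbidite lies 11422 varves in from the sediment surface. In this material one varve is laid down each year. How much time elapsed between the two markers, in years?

5884 years

The two markers are separated by 11422 − 5538 = 5884 varves.
One varve per year makes the interval 5884 years.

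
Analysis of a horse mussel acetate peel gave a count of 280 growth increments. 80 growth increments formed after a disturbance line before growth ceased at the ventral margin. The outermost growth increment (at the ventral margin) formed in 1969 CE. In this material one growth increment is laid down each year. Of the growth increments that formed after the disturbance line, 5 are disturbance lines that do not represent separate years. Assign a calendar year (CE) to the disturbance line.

80 growth increments post-date the disturbance line.
Excluding 5 false growth increments: 80 − 5 = 75.
1969 − 75 = 1894 CE.

1894 CE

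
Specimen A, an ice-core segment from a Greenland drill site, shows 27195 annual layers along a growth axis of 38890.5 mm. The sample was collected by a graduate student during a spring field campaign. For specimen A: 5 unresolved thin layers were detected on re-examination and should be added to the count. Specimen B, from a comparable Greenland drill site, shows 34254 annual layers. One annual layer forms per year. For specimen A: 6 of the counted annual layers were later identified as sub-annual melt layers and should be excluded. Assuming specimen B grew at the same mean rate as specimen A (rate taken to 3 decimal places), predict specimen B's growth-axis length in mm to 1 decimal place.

Specimen A: true annual layer count = 27195 − 6 + 5 = 27194.
A: Extension rate ≈ 38890.5 / 27194 = 1.430 mm/yr.
Length of B = 1.430 × 34254 = 48983.2 mm.

48983.2 mm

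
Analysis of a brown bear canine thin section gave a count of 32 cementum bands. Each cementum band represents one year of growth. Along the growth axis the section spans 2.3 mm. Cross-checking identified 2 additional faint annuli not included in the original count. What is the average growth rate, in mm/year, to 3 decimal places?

After corrections the count is 32 + 2 = 34 cementum bands.
Mean rate = 2.3 mm / 34 years ≈ 0.068 mm/year.

0.068 mm/year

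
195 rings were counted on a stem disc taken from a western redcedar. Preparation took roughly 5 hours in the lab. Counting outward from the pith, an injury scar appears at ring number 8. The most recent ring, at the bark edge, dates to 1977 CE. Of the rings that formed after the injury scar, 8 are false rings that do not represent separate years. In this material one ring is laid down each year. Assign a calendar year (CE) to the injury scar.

The injury scar sits at ring 8 from the pith, so 195 − 8 = 187 rings formed after it.
Removing the 8 false rings leaves 187 − 8 = 179 true rings beyond the injury scar.
Counting back 179 years from 1977 CE places the injury scar in 1977 − 179 = 1798 CE.

1798 CE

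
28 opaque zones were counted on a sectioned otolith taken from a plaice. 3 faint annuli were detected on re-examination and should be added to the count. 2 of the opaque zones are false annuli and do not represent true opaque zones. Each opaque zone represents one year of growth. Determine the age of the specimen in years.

Correcting the raw count gives 28 − 2 + 3 = 29 true opaque zones.
With a one-to-one opaque zone periodicity this is 29 years.

29 yr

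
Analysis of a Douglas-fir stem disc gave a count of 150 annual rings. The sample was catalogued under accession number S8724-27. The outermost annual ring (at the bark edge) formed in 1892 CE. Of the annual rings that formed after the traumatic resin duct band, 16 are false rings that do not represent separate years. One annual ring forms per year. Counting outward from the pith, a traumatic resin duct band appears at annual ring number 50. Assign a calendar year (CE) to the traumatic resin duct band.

1808 CE

Between annual ring 50 and the bark edge there are 150 − 50 = 100 annual rings.
100 − 16 false = 84 true annual rings after the traumatic resin duct band.
Counting back 84 years from 1892 CE places the traumatic resin duct band in 1892 − 84 = 1808 CE.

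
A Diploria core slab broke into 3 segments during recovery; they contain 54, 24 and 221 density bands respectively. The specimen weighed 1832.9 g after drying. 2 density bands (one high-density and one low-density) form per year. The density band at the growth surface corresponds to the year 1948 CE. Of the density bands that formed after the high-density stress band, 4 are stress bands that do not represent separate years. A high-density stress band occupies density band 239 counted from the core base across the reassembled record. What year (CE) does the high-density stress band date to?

Total density bands = 54 + 24 + 221 = 299.
The high-density stress band sits at density band 239 from the core base, so 299 − 239 = 60 density bands formed after it.
Removing the 4 false density bands leaves 60 − 4 = 56 true density bands beyond the high-density stress band.
Dividing by 2 density bands per year: 56 / 2 = 28 years.
Counting back 28 years from 1948 CE places the high-density stress band in 1948 − 28 = 1920 CE.

1920 CE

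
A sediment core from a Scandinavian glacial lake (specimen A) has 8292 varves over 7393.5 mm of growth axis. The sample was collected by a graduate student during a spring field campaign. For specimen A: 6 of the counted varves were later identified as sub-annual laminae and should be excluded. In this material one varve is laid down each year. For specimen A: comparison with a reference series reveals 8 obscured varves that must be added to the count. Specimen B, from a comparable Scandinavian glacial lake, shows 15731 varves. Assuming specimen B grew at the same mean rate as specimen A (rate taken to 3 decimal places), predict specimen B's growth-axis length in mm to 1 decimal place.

14016.3 mm

Specimen A: after corrections the count is 8292 − 6 + 8 = 8294 varves.
A: 7393.5 mm over 8294 years gives 7393.5 / 8294 ≈ 0.891 mm/yr.
Length of B = 0.891 × 15731 = 14016.3 mm.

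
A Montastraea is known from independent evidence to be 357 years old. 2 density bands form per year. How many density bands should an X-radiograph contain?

714 density bands

357 years at 2 density bands per year gives 357 × 2 = 714 density bands.
So 714 density bands should be present.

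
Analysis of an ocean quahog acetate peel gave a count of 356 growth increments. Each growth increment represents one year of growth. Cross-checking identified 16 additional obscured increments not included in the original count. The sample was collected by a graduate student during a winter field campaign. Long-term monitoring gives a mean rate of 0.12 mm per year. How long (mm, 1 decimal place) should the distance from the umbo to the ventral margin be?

44.6 mm

Adjusted count: 356 + 16 = 372 growth increments.
Predicted length = 0.12 mm/year × 372 years = 44.6 mm.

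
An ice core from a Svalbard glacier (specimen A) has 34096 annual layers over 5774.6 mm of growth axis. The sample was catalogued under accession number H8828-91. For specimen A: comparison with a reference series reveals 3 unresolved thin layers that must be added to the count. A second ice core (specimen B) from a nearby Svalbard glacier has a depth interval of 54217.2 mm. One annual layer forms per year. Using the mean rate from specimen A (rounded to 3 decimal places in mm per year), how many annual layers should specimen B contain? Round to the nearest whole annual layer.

320812 annual layers

Specimen A: correcting the raw count gives 34096 + 3 = 34099 true annual layers.
A: Extension rate ≈ 5774.6 / 34099 = 0.169 mm/year.
Specimen B: 54217.2 mm / 0.169 mm per year = 320811.83 years ≈ 320812 annual layers.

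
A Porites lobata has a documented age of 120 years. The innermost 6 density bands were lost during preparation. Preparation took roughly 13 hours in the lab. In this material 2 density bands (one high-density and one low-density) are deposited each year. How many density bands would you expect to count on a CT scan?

With 2 density bands per year, 120 years would produce 120 × 2 = 240 density bands.
Subtracting the 6 density bands not captured gives 240 − 6 = 234 density bands in the record.

234 density bands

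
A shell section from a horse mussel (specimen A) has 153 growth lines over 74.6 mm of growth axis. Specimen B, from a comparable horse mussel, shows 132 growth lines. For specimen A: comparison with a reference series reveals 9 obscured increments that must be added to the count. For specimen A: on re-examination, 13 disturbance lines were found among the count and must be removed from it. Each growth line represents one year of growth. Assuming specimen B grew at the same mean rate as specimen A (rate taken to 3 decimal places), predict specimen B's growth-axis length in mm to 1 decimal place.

Specimen A: adjusted count: 153 − 13 + 9 = 149 growth lines.
A: Extension rate ≈ 74.6 / 149 = 0.501 mm per year.
B's length ≈ 0.501 × 132 = 66.1 mm.

66.1 mm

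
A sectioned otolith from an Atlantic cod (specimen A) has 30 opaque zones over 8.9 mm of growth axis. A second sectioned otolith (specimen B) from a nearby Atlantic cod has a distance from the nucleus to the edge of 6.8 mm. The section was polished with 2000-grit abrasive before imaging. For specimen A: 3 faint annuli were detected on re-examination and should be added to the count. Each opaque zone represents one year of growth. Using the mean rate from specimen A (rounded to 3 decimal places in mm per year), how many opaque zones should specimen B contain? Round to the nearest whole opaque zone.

Specimen A: true opaque zone count = 30 + 3 = 33.
A: 8.9 mm over 33 years gives 8.9 / 33 ≈ 0.270 mm per year.
Specimen B: 6.8 mm / 0.270 mm per year = 25.19 years ≈ 25 opaque zones.

25 opaque zones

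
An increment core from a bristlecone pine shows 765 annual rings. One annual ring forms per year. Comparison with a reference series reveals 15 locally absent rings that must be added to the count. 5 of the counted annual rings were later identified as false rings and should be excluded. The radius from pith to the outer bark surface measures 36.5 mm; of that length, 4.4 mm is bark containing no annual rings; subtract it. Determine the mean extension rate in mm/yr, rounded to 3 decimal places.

True annual ring count = 765 − 5 + 15 = 775.
The growth record spans 36.5 − 4.4 = 32.1 mm.
Mean rate = 32.1 mm / 775 years ≈ 0.041 mm/yr.

0.041 mm/yr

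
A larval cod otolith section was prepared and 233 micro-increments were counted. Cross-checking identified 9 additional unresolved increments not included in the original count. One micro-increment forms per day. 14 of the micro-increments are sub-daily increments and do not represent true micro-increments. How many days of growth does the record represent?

228 days

After corrections the count is 233 − 14 + 9 = 228 micro-increments.
One micro-increment per day makes the duration 228 days.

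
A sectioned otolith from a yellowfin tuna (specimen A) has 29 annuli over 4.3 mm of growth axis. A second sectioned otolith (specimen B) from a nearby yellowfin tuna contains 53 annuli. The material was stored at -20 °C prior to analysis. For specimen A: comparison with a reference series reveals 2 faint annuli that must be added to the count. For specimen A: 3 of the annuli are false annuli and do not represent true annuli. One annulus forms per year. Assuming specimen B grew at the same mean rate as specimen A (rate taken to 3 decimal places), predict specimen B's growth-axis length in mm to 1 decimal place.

8.2 mm

Specimen A: true annulus count = 29 − 3 + 2 = 28.
A: Extension rate ≈ 4.3 / 28 = 0.154 mm/year.
Length of B = 0.154 × 53 = 8.2 mm.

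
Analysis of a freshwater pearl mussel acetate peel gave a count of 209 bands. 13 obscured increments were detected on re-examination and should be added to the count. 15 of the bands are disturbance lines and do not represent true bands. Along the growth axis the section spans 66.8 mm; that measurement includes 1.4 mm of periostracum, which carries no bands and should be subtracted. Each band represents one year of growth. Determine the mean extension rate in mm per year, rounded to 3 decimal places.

True band count = 209 − 15 + 13 = 207.
The growth record spans 66.8 − 1.4 = 65.4 mm.
Mean rate = 65.4 mm / 207 years ≈ 0.316 mm per year.

0.316 mm per year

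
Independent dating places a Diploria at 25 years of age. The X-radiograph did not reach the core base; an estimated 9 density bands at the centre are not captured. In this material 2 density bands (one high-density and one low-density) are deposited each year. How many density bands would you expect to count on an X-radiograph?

41 density bands

Expected density bands: 25 × 2 = 50.
Subtracting the 9 density bands not captured gives 50 − 9 = 41 density bands in the record.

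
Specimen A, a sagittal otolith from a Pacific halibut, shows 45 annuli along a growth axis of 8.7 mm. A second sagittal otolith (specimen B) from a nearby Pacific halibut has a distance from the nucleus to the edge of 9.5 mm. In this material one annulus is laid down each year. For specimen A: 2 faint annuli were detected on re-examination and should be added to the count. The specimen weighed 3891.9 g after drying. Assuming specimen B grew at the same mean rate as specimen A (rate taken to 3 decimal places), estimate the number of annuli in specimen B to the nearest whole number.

Specimen A: correcting the raw count gives 45 + 2 = 47 true annuli.
A: Extension rate ≈ 8.7 / 47 = 0.185 mm/year.
Specimen B: 9.5 mm / 0.185 mm per year = 51.35 years ≈ 51 annuli.

51 annuli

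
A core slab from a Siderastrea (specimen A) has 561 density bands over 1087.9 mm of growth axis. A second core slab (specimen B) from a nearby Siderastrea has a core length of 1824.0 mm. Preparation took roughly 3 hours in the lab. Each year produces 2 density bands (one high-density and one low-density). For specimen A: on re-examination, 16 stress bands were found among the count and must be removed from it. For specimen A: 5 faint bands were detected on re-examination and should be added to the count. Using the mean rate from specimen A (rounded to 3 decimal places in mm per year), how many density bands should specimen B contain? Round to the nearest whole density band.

922 density bands

Specimen A: true density band count = 561 − 16 + 5 = 550.
Specimen A: dividing by 2 density bands per year: 550 / 2 = 275 years.
A: Extension rate ≈ 1087.9 / 275 = 3.956 mm/year.
B spans 1824.0 / 3.956 = 461.07 years; at 2 density bands per year that is 461.07 × 2 ≈ 922 density bands.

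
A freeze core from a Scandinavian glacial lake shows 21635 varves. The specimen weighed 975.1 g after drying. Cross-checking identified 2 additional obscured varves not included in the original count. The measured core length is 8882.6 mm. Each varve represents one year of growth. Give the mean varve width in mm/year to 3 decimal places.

0.411 mm/year

After corrections the count is 21635 + 2 = 21637 varves.
8882.6 mm over 21637 years gives 8882.6 / 21637 ≈ 0.411 mm/year.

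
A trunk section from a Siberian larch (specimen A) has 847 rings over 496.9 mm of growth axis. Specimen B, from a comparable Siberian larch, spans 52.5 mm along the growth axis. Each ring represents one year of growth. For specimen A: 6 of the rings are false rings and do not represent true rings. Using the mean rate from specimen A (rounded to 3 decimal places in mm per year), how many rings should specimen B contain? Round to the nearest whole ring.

Specimen A: true ring count = 847 − 6 = 841.
A: Extension rate ≈ 496.9 / 841 = 0.591 mm per year.
Specimen B: 52.5 mm / 0.591 mm per year = 88.83 years ≈ 89 rings.

89 rings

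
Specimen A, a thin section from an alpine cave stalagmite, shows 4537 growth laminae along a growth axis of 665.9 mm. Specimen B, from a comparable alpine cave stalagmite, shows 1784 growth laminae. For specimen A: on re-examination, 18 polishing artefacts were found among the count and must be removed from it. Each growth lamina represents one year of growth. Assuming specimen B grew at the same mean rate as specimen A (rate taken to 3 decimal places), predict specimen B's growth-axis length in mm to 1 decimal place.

262.2 mm

Specimen A: adjusted count: 4537 − 18 = 4519 growth laminae.
A: 665.9 mm over 4519 years gives 665.9 / 4519 ≈ 0.147 mm per year.
B's length ≈ 0.147 × 1784 = 262.2 mm.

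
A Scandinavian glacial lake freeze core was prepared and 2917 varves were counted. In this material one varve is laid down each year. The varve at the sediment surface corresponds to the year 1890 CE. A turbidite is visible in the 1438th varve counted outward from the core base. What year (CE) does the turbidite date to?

2917 − 1438 = 1479 varves lie beyond the turbidite toward the sediment surface.
1890 − 1479 = 411 CE.

411 CE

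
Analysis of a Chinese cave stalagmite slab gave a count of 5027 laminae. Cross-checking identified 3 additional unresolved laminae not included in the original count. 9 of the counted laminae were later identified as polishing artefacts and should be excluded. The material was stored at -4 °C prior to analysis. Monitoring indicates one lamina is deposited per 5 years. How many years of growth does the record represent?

Correcting the raw count gives 5027 − 9 + 3 = 5021 true laminae.
5021 laminae at 5 years each span 5021 × 5 = 25105 years.

25105 years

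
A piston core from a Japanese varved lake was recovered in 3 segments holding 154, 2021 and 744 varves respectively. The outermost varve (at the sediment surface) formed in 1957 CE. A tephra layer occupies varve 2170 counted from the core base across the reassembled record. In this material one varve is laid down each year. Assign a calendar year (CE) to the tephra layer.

1208 CE

Total varves = 154 + 2021 + 744 = 2919.
The tephra layer sits at varve 2170 from the core base, so 2919 − 2170 = 749 varves formed after it.
1957 − 749 = 1208 CE.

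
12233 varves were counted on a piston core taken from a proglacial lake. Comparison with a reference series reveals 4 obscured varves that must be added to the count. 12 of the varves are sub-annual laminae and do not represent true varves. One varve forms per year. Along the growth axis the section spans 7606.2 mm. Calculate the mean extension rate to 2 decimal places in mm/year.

Correcting the raw count gives 12233 − 12 + 4 = 12225 true varves.
Extension rate ≈ 7606.2 / 12225 = 0.62 mm/year.

0.62 mm/year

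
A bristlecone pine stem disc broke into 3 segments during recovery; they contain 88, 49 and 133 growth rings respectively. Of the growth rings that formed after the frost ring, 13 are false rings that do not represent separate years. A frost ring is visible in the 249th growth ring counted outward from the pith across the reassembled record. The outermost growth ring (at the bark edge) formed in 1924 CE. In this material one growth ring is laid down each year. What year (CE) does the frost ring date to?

Total growth rings = 88 + 49 + 133 = 270.
The frost ring sits at growth ring 249 from the pith, so 270 − 249 = 21 growth rings formed after it.
Removing the 13 false growth rings leaves 21 − 13 = 8 true growth rings beyond the frost ring.
The growth ring at the bark edge is 1924 CE, so the frost ring dates to 1924 − 8 = 1916 CE.

1916 CE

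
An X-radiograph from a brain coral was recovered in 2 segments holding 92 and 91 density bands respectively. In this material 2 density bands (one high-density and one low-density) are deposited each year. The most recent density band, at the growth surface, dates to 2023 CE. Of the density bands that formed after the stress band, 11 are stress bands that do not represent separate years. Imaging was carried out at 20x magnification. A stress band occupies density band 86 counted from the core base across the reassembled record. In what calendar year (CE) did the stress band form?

Total density bands = 92 + 91 = 183.
183 − 86 = 97 density bands lie beyond the stress band toward the growth surface.
Removing the 11 false density bands leaves 97 − 11 = 86 true density bands beyond the stress band.
With 2 density bands per year, 86 / 2 = 43 years.
The density band at the growth surface is 2023 CE, so the stress band dates to 2023 − 43 = 1980 CE.

1980 CE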